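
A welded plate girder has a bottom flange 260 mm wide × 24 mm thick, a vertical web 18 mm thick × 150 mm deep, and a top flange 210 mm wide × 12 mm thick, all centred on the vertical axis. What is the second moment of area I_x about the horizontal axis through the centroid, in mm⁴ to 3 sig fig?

I_x ≈ 5.91 × 10⁷ mm⁴

Decompose the section into non-overlapping parts with the origin at the bottom-left of its bounding rectangle.
Bottom plate: 260 × 24, A = 6 240 mm², y = 12 mm, Ī = 299 520 mm⁴.
Web plate: 18 × 150, A = 2 700 mm², y = 99 mm, Ī = 5 062 500 mm⁴.
Top plate: 210 × 12, A = 2 520 mm², y = 180 mm, Ī = 30 240 mm⁴.
Centroid: ȳ = ΣA·y / ΣA = 69.44 mm.
Transfer each piece to the horizontal axis through the centroid using Ī + A·d² with d = y − 69.44:
  bottom plate: d = -57.44 mm → contributes +20 887 336 mm⁴
  web plate: d = 29.56 mm → contributes +7 421 776 mm⁴
  top plate: d = 110.56 mm → contributes +30 833 611 mm⁴
Total I = 59 142 723 mm⁴.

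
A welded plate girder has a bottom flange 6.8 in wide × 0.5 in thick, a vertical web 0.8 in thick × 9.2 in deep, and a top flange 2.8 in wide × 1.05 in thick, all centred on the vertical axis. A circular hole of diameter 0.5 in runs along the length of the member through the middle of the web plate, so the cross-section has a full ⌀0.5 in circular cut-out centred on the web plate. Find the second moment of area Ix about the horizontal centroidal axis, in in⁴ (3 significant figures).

Ix ≈ 209 in⁴

Break the section into simple shapes (no overlaps), measuring from the bottom-left corner of the bounding box.
Bottom plate: 6.8 × 0.5, A = 3.4 in², y = 0.25 in, Ī = 0.070833 in⁴.
Web plate: 0.8 × 9.2, A = 7.36 in², y = 5.1 in, Ī = 51.913 in⁴.
Top plate: 2.8 × 1.05, A = 2.94 in², y = 10.225 in, Ī = 0.27011 in⁴.
Hole (subtracted): ⌀0.5, A = 0.19635 in², y = 5.1 in, Ī = 0.003068 in⁴.
Centroid: ȳ = ΣA·y / ΣA = 4.9947 in.
Transfer each piece to the horizontal centroidal axis using Ī + A·d² with d = y − 4.9947:
  bottom plate: d = -4.7447 in → contributes +76.611 in⁴
  web plate: d = 0.10534 in → contributes +51.994 in⁴
  top plate: d = 5.2303 in → contributes +80.698 in⁴
  hole: d = 0.10534 in → contributes −0.0052468 in⁴
Total I = 209.3 in⁴.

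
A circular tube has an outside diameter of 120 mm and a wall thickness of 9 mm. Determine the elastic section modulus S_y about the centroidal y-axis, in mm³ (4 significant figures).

S_y ≈ 8.109 × 10⁴ mm³

Break the section into simple shapes (no overlaps), measuring from the bottom-left corner of the bounding box.
Outer circle: ⌀120, A = 11309.7 mm², x = 60 mm, Ī = 10 178 760 mm⁴.
Bore (subtracted): ⌀102, A = 8171.28 mm², x = 60 mm, Ī = 5 313 376 mm⁴.
By symmetry the centroid is at mid-width, x̄ = 60 mm.
All pieces are centred on the centroidal y-axis, so I = ΣĪ (holes subtracted) = 4 865 384 mm⁴.
Extreme fibre distance c = 60 mm; S = I/c = 81089.7 mm³.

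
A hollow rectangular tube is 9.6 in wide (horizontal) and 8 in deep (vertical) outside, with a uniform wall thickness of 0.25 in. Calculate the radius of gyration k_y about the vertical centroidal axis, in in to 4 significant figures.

k_y ≈ 3.728 in

Treat the section as a set of non-overlapping primitives; coordinates are from the bounding-box lower-left.
Outer rectangle: 9.6 × 8, A = 76.8 in², x = 4.8 in, Ī = 589.824 in⁴.
Inner void (subtracted): 9.1 × 7.5, A = 68.25 in², x = 4.8 in, Ī = 470.982 in⁴.
By symmetry the centroid is at mid-width, x̄ = 4.8 in.
All pieces are centred on the vertical centroidal axis, so I = ΣĪ (holes subtracted) = 118.842 in⁴.
Radius of gyration: k = √(I/A) = √(118.842 / 8.55) = 3.72823 in.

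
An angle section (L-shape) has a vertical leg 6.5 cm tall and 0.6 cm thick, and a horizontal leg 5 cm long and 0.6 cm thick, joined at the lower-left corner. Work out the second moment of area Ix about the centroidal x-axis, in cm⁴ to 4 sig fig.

Ix ≈ 27.51 cm⁴

Treat the section as a set of non-overlapping primitives; coordinates are from the bounding-box lower-left.
Vertical leg: 0.6 × 6.5, A = 3.9 cm², y = 3.25 cm, Ī = 13.7313 cm⁴.
Horizontal leg (remainder): 4.4 × 0.6, A = 2.64 cm², y = 0.3 cm, Ī = 0.0792 cm⁴.
Centroid: ȳ = ΣA·y / ΣA = 2.05917 cm.
Transfer each piece to the centroidal x-axis using Ī + A·d² with d = y − 2.05917:
  vertical leg: d = 1.19083 cm → contributes +19.2617 cm⁴
  horizontal leg (remainder): d = -1.75917 cm → contributes +8.24919 cm⁴
Total I = 27.5109 cm⁴.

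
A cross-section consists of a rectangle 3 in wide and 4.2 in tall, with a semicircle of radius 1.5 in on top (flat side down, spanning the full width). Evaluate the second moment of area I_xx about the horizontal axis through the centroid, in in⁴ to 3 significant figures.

Break the section into simple shapes (no overlaps), measuring from the bottom-left corner of the bounding box.
Rectangular body: 3 × 4.2, A = 12.6 in², y = 2.1 in, Ī = 18.522 in⁴.
Semicircular cap: semicircle r = 1.5, A = 3.5343 in², y = 4.8366 in, Ī = 0.55564 in⁴.
Centroid: ȳ = ΣA·y / ΣA = 2.6995 in.
Transfer each piece to the horizontal axis through the centroid using Ī + A·d² with d = y − 2.6995:
  rectangular body: d = -0.59947 in → contributes +23.05 in⁴
  semicircular cap: d = 2.1372 in → contributes +16.698 in⁴
Total I = 39.748 in⁴.

I_xx ≈ 39.7 in⁴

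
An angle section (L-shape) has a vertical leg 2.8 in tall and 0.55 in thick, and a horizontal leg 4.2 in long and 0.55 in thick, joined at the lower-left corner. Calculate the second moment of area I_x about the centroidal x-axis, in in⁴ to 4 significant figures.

Split into non-overlapping primitives; take the origin at the lower-left of the bounding box.
Vertical leg: 0.55 × 2.8, A = 1.54 in², y = 1.4 in, Ī = 1.00613 in⁴.
Horizontal leg (remainder): 3.65 × 0.55, A = 2.0075 in², y = 0.275 in, Ī = 0.0506057 in⁴.
Centroid: ȳ = ΣA·y / ΣA = 0.763372 in.
Transfer each piece to the centroidal x-axis using Ī + A·d² with d = y − 0.763372:
  vertical leg: d = 0.636628 in → contributes +1.63029 in⁴
  horizontal leg (remainder): d = -0.488372 in → contributes +0.529409 in⁴
Total I = 2.1597 in⁴.

I_x ≈ 2.160 in⁴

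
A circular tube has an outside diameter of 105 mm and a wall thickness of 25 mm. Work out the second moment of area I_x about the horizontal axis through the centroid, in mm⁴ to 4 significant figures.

Split into non-overlapping primitives; take the origin at the lower-left of the bounding box.
Outer circle: ⌀105, A = 8659.01 mm², y = 52.5 mm, Ī = 5 966 602 mm⁴.
Bore (subtracted): ⌀55, A = 2375.83 mm², y = 52.5 mm, Ī = 449 180 mm⁴.
By symmetry the centroid is at mid-height, ȳ = 52.5 mm.
All pieces are centred on the horizontal axis through the centroid, so I = ΣĪ (holes subtracted) = 5 517 422 mm⁴.

I_x ≈ 5.517 × 10⁶ mm⁴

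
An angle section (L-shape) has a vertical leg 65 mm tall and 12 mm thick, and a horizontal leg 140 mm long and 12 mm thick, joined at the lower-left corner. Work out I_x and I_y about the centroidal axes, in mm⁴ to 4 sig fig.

Decompose the section into non-overlapping parts with the origin at the bottom-left of its bounding rectangle.
Vertical leg: 12 × 65, A = 780 mm², y = 32.5 mm, Ī = 274 625 mm⁴.
Horizontal leg (remainder): 128 × 12, A = 1 536 mm², y = 6 mm, Ī = 18 432 mm⁴.
Centroid: ȳ = ΣA·y / ΣA = 14.9249 mm.
Transfer each piece to the centroidal x-axis using Ī + A·d² with d = y − 14.9249:
  vertical leg: d = 17.5751 mm → contributes +515 555 mm⁴
  horizontal leg (remainder): d = -8.92487 mm → contributes +140 779 mm⁴
Total I = 656 335 mm⁴.
For the y-axis: x̄ = 52.4249 mm.
Repeating about the centroidal y-axis gives I_y = 4 641 310 mm⁴.

I_x ≈ 6.563 × 10⁵ mm⁴, I_y ≈ 4.641 × 10⁶ mm⁴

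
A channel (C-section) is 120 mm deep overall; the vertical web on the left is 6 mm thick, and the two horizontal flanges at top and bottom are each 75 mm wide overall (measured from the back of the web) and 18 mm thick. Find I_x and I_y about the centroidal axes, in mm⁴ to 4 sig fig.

I_x ≈ 7.392 × 10⁶ mm⁴, I_y ≈ 1.773 × 10⁶ mm⁴

Treat the section as a set of non-overlapping primitives; coordinates are from the bounding-box lower-left.
Web: 6 × 120, A = 720 mm², y = 60 mm, Ī = 864 000 mm⁴.
Top flange (beyond web): 69 × 18, A = 1 242 mm², y = 111 mm, Ī = 33 534 mm⁴.
Bottom flange (beyond web): 69 × 18, A = 1 242 mm², y = 9 mm, Ī = 33 534 mm⁴.
By symmetry the centroid is at mid-height, ȳ = 60 mm.
Transfer each piece to the centroidal x-axis using Ī + A·d² with d = y − 60:
  web: d = 0 mm → contributes +864 000 mm⁴
  top flange (beyond web): d = 51 mm → contributes +3 263 976 mm⁴
  bottom flange (beyond web): d = -51 mm → contributes +3 263 976 mm⁴
Total I = 7 391 952 mm⁴.
For the y-axis: x̄ = 32.073 mm.
Repeating about the centroidal y-axis gives I_y = 1 772 659 mm⁴.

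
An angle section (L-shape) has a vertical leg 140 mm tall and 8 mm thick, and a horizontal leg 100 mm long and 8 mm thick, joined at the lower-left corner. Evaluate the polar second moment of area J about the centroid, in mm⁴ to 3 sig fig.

Split into non-overlapping primitives; take the origin at the lower-left of the bounding box.
Vertical leg: 8 × 140, A = 1 120 mm², y = 70 mm, Ī = 1 829 333 mm⁴.
Horizontal leg (remainder): 92 × 8, A = 736 mm², y = 4 mm, Ī = 3925.3 mm⁴.
Centroid: ȳ = ΣA·y / ΣA = 43.828 mm.
Transfer each piece to the centroidal x-axis using Ī + A·d² with d = y − 43.828:
  vertical leg: d = 26.172 mm → contributes +2 596 528 mm⁴
  horizontal leg (remainder): d = -39.828 mm → contributes +1 171 395 mm⁴
Total I = 3 767 923 mm⁴.
For the y-axis: x̄ = 23.828 mm.
Repeating about the centroidal y-axis gives I_y = 1 635 443 mm⁴.
Polar second moment: J = I_x + I_y = 5 403 367 mm⁴.

J ≈ 5.40 × 10⁶ mm⁴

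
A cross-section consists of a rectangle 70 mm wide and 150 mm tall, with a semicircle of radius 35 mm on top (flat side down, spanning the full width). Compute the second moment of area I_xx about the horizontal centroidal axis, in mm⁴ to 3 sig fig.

Treat the section as a set of non-overlapping primitives; coordinates are from the bounding-box lower-left.
Rectangular body: 70 × 150, A = 10 500 mm², y = 75 mm, Ī = 19 687 500 mm⁴.
Semicircular cap: semicircle r = 35, A = 1924.2 mm², y = 164.85 mm, Ī = 164 704 mm⁴.
Centroid: ȳ = ΣA·y / ΣA = 88.916 mm.
Transfer each piece to the horizontal centroidal axis using Ī + A·d² with d = y − 88.916:
  rectangular body: d = -13.916 mm → contributes +21 720 989 mm⁴
  semicircular cap: d = 75.938 mm → contributes +11 260 928 mm⁴
Total I = 32 981 917 mm⁴.

I_xx ≈ 3.30 × 10⁷ mm⁴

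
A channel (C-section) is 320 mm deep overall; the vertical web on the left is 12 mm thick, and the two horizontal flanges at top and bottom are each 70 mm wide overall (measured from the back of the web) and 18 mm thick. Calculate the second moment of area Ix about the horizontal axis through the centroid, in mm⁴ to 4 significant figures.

Ix ≈ 8.043 × 10⁷ mm⁴

Split into non-overlapping primitives; take the origin at the lower-left of the bounding box.
Web: 12 × 320, A = 3 840 mm², y = 160 mm, Ī = 32 768 000 mm⁴.
Top flange (beyond web): 58 × 18, A = 1 044 mm², y = 311 mm, Ī = 28 188 mm⁴.
Bottom flange (beyond web): 58 × 18, A = 1 044 mm², y = 9 mm, Ī = 28 188 mm⁴.
By symmetry the centroid is at mid-height, ȳ = 160 mm.
Transfer each piece to the horizontal axis through the centroid using Ī + A·d² with d = y − 160:
  web: d = 0 mm → contributes +32 768 000 mm⁴
  top flange (beyond web): d = 151 mm → contributes +23 832 432 mm⁴
  bottom flange (beyond web): d = -151 mm → contributes +23 832 432 mm⁴
Total I = 80 432 864 mm⁴.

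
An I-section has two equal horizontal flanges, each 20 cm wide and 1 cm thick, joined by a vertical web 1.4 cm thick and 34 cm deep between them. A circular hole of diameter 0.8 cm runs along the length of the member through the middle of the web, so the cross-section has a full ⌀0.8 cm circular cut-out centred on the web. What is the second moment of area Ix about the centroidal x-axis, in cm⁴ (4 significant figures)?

Ix ≈ 1.684 × 10⁴ cm⁴

Split into non-overlapping primitives; take the origin at the lower-left of the bounding box.
Bottom flange: 20 × 1, A = 20 cm², y = 0.5 cm, Ī = 1.66667 cm⁴.
Web: 1.4 × 34, A = 47.6 cm², y = 18 cm, Ī = 4585.47 cm⁴.
Top flange: 20 × 1, A = 20 cm², y = 35.5 cm, Ī = 1.66667 cm⁴.
Hole (subtracted): ⌀0.8, A = 0.502655 cm², y = 18 cm, Ī = 0.0201062 cm⁴.
By symmetry the centroid is at mid-height, ȳ = 18 cm.
Transfer each piece to the centroidal x-axis using Ī + A·d² with d = y − 18:
  bottom flange: d = -17.5 cm → contributes +6126.67 cm⁴
  web: d = 0 cm → contributes +4585.47 cm⁴
  top flange: d = 17.5 cm → contributes +6126.67 cm⁴
  hole: d = 0 cm → contributes −0.0201062 cm⁴
Total I = 16838.8 cm⁴.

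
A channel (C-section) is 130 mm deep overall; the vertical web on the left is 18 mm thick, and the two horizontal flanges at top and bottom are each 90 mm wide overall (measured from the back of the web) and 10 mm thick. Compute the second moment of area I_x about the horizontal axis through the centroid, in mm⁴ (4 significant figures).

I_x ≈ 8.492 × 10⁶ mm⁴

Split into non-overlapping primitives; take the origin at the lower-left of the bounding box.
Web: 18 × 130, A = 2 340 mm², y = 65 mm, Ī = 3 295 500 mm⁴.
Top flange (beyond web): 72 × 10, A = 720 mm², y = 125 mm, Ī = 6 000 mm⁴.
Bottom flange (beyond web): 72 × 10, A = 720 mm², y = 5 mm, Ī = 6 000 mm⁴.
By symmetry the centroid is at mid-height, ȳ = 65 mm.
Transfer each piece to the horizontal axis through the centroid using Ī + A·d² with d = y − 65:
  web: d = 0 mm → contributes +3 295 500 mm⁴
  top flange (beyond web): d = 60 mm → contributes +2 598 000 mm⁴
  bottom flange (beyond web): d = -60 mm → contributes +2 598 000 mm⁴
Total I = 8 491 500 mm⁴.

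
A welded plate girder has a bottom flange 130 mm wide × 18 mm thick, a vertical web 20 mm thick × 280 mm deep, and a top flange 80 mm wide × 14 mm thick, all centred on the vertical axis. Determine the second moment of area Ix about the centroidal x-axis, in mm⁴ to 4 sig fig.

Decompose the section into non-overlapping parts with the origin at the bottom-left of its bounding rectangle.
Bottom plate: 130 × 18, A = 2 340 mm², y = 9 mm, Ī = 63 180 mm⁴.
Web plate: 20 × 280, A = 5 600 mm², y = 158 mm, Ī = 36 586 667 mm⁴.
Top plate: 80 × 14, A = 1 120 mm², y = 305 mm, Ī = 18293.3 mm⁴.
Centroid: ȳ = ΣA·y / ΣA = 137.689 mm.
Transfer each piece to the centroidal x-axis using Ī + A·d² with d = y − 137.689:
  bottom plate: d = -128.689 mm → contributes +38 815 434 mm⁴
  web plate: d = 20.3113 mm → contributes +38 896 931 mm⁴
  top plate: d = 167.311 mm → contributes +31 370 517 mm⁴
Total I = 109 082 882 mm⁴.

Ix ≈ 1.091 × 10⁸ mm⁴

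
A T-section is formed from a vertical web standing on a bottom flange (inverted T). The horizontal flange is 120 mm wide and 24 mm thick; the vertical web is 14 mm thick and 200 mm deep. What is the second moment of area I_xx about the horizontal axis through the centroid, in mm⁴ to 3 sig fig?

Treat the section as a set of non-overlapping primitives; coordinates are from the bounding-box lower-left.
Flange: 120 × 24, A = 2 880 mm², y = 12 mm, Ī = 138 240 mm⁴.
Web: 14 × 200, A = 2 800 mm², y = 124 mm, Ī = 9 333 333 mm⁴.
Centroid: ȳ = ΣA·y / ΣA = 67.211 mm.
Transfer each piece to the horizontal axis through the centroid using Ī + A·d² with d = y − 67.211:
  flange: d = -55.211 mm → contributes +8 917 298 mm⁴
  web: d = 56.789 mm → contributes +18 363 222 mm⁴
Total I = 27 280 520 mm⁴.

I_xx ≈ 2.73 × 10⁷ mm⁴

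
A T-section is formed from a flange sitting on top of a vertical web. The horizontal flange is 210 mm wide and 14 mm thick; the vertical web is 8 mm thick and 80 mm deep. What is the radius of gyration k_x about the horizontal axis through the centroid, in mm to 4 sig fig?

k_x ≈ 20.81 mm

Decompose the section into non-overlapping parts with the origin at the bottom-left of its bounding rectangle.
Flange: 210 × 14, A = 2 940 mm², y = 87 mm, Ī = 48 020 mm⁴.
Web: 8 × 80, A = 640 mm², y = 40 mm, Ī = 341 333 mm⁴.
Centroid: ȳ = ΣA·y / ΣA = 78.5978 mm.
Transfer each piece to the horizontal axis through the centroid using Ī + A·d² with d = y − 78.5978:
  flange: d = 8.40223 mm → contributes +255 577 mm⁴
  web: d = -38.5978 mm → contributes +1 294 797 mm⁴
Total I = 1 550 374 mm⁴.
Radius of gyration: k = √(I/A) = √(1 550 374 / 3 580) = 20.8102 mm.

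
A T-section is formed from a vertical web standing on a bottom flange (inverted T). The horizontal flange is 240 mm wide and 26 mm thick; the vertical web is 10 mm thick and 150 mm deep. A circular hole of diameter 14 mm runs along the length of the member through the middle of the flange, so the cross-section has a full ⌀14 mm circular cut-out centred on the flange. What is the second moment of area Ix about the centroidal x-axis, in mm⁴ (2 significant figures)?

Ix ≈ 1.2 × 10⁷ mm⁴

Break the section into simple shapes (no overlaps), measuring from the bottom-left corner of the bounding box.
Flange: 240 × 26, A = 6 240 mm², y = 13 mm, Ī = 351 520 mm⁴.
Web: 10 × 150, A = 1 500 mm², y = 101 mm, Ī = 2 812 500 mm⁴.
Hole (subtracted): ⌀14, A = 153.9 mm², y = 13 mm, Ī = 1 886 mm⁴.
Centroid: ȳ = ΣA·y / ΣA = 30.4 mm.
Transfer each piece to the centroidal x-axis using Ī + A·d² with d = y − 30.4:
  flange: d = -17.4 mm → contributes +2 240 815 mm⁴
  web: d = 70.6 mm → contributes +10 288 970 mm⁴
  hole: d = -17.4 mm → contributes −48 494 mm⁴
Total I = 12 481 290 mm⁴.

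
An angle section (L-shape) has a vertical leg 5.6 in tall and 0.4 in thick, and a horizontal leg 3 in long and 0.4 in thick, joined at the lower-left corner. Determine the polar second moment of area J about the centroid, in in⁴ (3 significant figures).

Decompose the section into non-overlapping parts with the origin at the bottom-left of its bounding rectangle.
Vertical leg: 0.4 × 5.6, A = 2.24 in², y = 2.8 in, Ī = 5.8539 in⁴.
Horizontal leg (remainder): 2.6 × 0.4, A = 1.04 in², y = 0.2 in, Ī = 0.013867 in⁴.
Centroid: ȳ = ΣA·y / ΣA = 1.9756 in.
Transfer each piece to the centroidal x-axis using Ī + A·d² with d = y − 1.9756:
  vertical leg: d = 0.82439 in → contributes +7.3762 in⁴
  horizontal leg (remainder): d = -1.7756 in → contributes +3.2928 in⁴
Total I = 10.669 in⁴.
For the y-axis: x̄ = 0.67561 in.
Repeating about the centroidal y-axis gives I_y = 2.2138 in⁴.
Polar second moment: J = I_x + I_y = 12.883 in⁴.

J ≈ 12.9 in⁴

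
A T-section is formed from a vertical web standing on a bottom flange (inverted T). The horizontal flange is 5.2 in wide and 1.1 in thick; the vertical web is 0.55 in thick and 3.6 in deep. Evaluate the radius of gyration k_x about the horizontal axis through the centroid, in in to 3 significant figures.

k_x ≈ 1.19 in

Decompose the section into non-overlapping parts with the origin at the bottom-left of its bounding rectangle.
Flange: 5.2 × 1.1, A = 5.72 in², y = 0.55 in, Ī = 0.57677 in⁴.
Web: 0.55 × 3.6, A = 1.98 in², y = 2.9 in, Ī = 2.1384 in⁴.
Centroid: ȳ = ΣA·y / ΣA = 1.1543 in.
Transfer each piece to the horizontal axis through the centroid using Ī + A·d² with d = y − 1.1543:
  flange: d = -0.60429 in → contributes +2.6655 in⁴
  web: d = 1.7457 in → contributes +8.1725 in⁴
Total I = 10.838 in⁴.
Radius of gyration: k = √(I/A) = √(10.838 / 7.7) = 1.1864 in.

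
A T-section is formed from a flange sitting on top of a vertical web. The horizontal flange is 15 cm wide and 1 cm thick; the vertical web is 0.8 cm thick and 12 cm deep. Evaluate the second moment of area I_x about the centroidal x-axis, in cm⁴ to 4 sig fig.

Decompose the section into non-overlapping parts with the origin at the bottom-left of its bounding rectangle.
Flange: 15 × 1, A = 15 cm², y = 12.5 cm, Ī = 1.25 cm⁴.
Web: 0.8 × 12, A = 9.6 cm², y = 6 cm, Ī = 115.2 cm⁴.
Centroid: ȳ = ΣA·y / ΣA = 9.96341 cm.
Transfer each piece to the centroidal x-axis using Ī + A·d² with d = y − 9.96341:
  flange: d = 2.53659 cm → contributes +97.764 cm⁴
  web: d = -3.96341 cm → contributes +266.003 cm⁴
Total I = 363.767 cm⁴.

I_x ≈ 363.8 cm⁴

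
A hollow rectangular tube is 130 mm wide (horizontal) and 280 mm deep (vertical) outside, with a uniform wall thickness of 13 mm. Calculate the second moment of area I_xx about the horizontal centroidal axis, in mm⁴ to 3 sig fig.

I_xx ≈ 9.58 × 10⁷ mm⁴

Treat the section as a set of non-overlapping primitives; coordinates are from the bounding-box lower-left.
Outer rectangle: 130 × 280, A = 36 400 mm², y = 140 mm, Ī = 237 813 333 mm⁴.
Inner void (subtracted): 104 × 254, A = 26 416 mm², y = 140 mm, Ī = 142 021 221 mm⁴.
By symmetry the centroid is at mid-height, ȳ = 140 mm.
All pieces are centred on the horizontal centroidal axis, so I = ΣĪ (holes subtracted) = 95 792 112 mm⁴.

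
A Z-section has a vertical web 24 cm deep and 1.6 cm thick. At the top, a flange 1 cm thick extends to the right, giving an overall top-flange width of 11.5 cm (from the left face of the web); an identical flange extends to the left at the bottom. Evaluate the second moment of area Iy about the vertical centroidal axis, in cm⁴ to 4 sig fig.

Treat the section as a set of non-overlapping primitives; coordinates are from the bounding-box lower-left.
Web: 1.6 × 24, A = 38.4 cm², x = 10.7 cm, Ī = 8.192 cm⁴.
Top flange (beyond web): 9.9 × 1, A = 9.9 cm², x = 16.45 cm, Ī = 80.8583 cm⁴.
Bottom flange (beyond web): 9.9 × 1, A = 9.9 cm², x = 4.95 cm, Ī = 80.8583 cm⁴.
Centroid: x̄ = ΣA·x / ΣA = 10.7 cm.
Transfer each piece to the vertical centroidal axis using Ī + A·d² with d = x − 10.7:
  web: d = 0 cm → contributes +8.192 cm⁴
  top flange (beyond web): d = 5.75 cm → contributes +408.177 cm⁴
  bottom flange (beyond web): d = -5.75 cm → contributes +408.177 cm⁴
Total I = 824.546 cm⁴.

Iy ≈ 824.5 cm⁴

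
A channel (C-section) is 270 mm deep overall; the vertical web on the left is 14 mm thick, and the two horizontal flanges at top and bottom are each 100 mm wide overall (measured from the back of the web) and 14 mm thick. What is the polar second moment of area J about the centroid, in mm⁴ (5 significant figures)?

Treat the section as a set of non-overlapping primitives; coordinates are from the bounding-box lower-left.
Web: 14 × 270, A = 3 780 mm², y = 135 mm, Ī = 22 963 500 mm⁴.
Top flange (beyond web): 86 × 14, A = 1 204 mm², y = 263 mm, Ī = 19665.33 mm⁴.
Bottom flange (beyond web): 86 × 14, A = 1 204 mm², y = 7 mm, Ī = 19665.33 mm⁴.
By symmetry the centroid is at mid-height, ȳ = 135 mm.
Transfer each piece to the centroidal x-axis using Ī + A·d² with d = y − 135:
  web: d = 0 mm → contributes +22 963 500 mm⁴
  top flange (beyond web): d = 128 mm → contributes +19 746 001 mm⁴
  bottom flange (beyond web): d = -128 mm → contributes +19 746 001 mm⁴
Total I = 62 455 503 mm⁴.
For the y-axis: x̄ = 26.45701 mm.
Repeating about the centroidal y-axis gives I_y = 5 223 246 mm⁴.
Polar second moment: J = I_x + I_y = 67 678 749 mm⁴.

J ≈ 6.7679 × 10⁷ mm⁴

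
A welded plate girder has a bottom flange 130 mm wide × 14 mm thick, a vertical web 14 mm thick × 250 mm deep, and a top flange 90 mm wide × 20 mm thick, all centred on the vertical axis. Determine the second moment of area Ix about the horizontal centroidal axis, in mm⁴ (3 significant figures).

Decompose the section into non-overlapping parts with the origin at the bottom-left of its bounding rectangle.
Bottom plate: 130 × 14, A = 1 820 mm², y = 7 mm, Ī = 29 727 mm⁴.
Web plate: 14 × 250, A = 3 500 mm², y = 139 mm, Ī = 18 229 167 mm⁴.
Top plate: 90 × 20, A = 1 800 mm², y = 274 mm, Ī = 60 000 mm⁴.
Centroid: ȳ = ΣA·y / ΣA = 139.39 mm.
Transfer each piece to the horizontal centroidal axis using Ī + A·d² with d = y − 139.39:
  bottom plate: d = -132.39 mm → contributes +31 927 934 mm⁴
  web plate: d = -0.38764 mm → contributes +18 229 693 mm⁴
  top plate: d = 134.61 mm → contributes +32 676 877 mm⁴
Total I = 82 834 503 mm⁴.

Ix ≈ 8.28 × 10⁷ mm⁴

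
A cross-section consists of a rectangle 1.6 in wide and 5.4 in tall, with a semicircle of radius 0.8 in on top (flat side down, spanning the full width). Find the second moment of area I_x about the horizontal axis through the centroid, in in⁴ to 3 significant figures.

Split into non-overlapping primitives; take the origin at the lower-left of the bounding box.
Rectangular body: 1.6 × 5.4, A = 8.64 in², y = 2.7 in, Ī = 20.995 in⁴.
Semicircular cap: semicircle r = 0.8, A = 1.0053 in², y = 5.7395 in, Ī = 0.044956 in⁴.
Centroid: ȳ = ΣA·y / ΣA = 3.0168 in.
Transfer each piece to the horizontal axis through the centroid using Ī + A·d² with d = y − 3.0168:
  rectangular body: d = -0.3168 in → contributes +21.862 in⁴
  semicircular cap: d = 2.7227 in → contributes +7.4976 in⁴
Total I = 29.36 in⁴.

I_x ≈ 29.4 in⁴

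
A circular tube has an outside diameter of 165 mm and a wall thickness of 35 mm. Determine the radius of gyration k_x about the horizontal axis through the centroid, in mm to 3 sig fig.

k_x ≈ 47.6 mm

Treat the section as a set of non-overlapping primitives; coordinates are from the bounding-box lower-left.
Outer circle: ⌀165, A = 21 382 mm², y = 82.5 mm, Ī = 36 383 601 mm⁴.
Bore (subtracted): ⌀95, A = 7088.2 mm², y = 82.5 mm, Ī = 3 998 198 mm⁴.
By symmetry the centroid is at mid-height, ȳ = 82.5 mm.
All pieces are centred on the horizontal axis through the centroid, so I = ΣĪ (holes subtracted) = 32 385 402 mm⁴.
Radius of gyration: k = √(I/A) = √(32 385 402 / 14 294) = 47.599 mm.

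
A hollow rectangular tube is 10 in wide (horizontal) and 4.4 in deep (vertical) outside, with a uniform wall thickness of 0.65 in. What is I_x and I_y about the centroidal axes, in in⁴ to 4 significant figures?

I_x ≈ 49.39 in⁴, I_y ≈ 196.6 in⁴

Treat the section as a set of non-overlapping primitives; coordinates are from the bounding-box lower-left.
Outer rectangle: 10 × 4.4, A = 44 in², y = 2.2 in, Ī = 70.9867 in⁴.
Inner void (subtracted): 8.7 × 3.1, A = 26.97 in², y = 2.2 in, Ī = 21.5985 in⁴.
By symmetry the centroid is at mid-height, ȳ = 2.2 in.
All pieces are centred on the centroidal x-axis, so I = ΣĪ (holes subtracted) = 49.3882 in⁴.
Repeating about the centroidal y-axis gives I_y = 196.553 in⁴.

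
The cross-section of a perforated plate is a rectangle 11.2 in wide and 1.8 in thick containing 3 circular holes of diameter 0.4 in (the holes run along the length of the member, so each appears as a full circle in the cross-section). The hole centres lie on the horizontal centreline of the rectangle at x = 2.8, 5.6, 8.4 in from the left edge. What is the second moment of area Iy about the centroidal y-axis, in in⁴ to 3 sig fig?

Treat the section as a set of non-overlapping primitives; coordinates are from the bounding-box lower-left.
Plate: 11.2 × 1.8, A = 20.16 in², x = 5.6 in, Ī = 210.74 in⁴.
Hole 1 (subtracted): ⌀0.4, A = 0.12566 in², x = 2.8 in, Ī = 0.0012566 in⁴.
Hole 2 (subtracted): ⌀0.4, A = 0.12566 in², x = 5.6 in, Ī = 0.0012566 in⁴.
Hole 3 (subtracted): ⌀0.4, A = 0.12566 in², x = 8.4 in, Ī = 0.0012566 in⁴.
By symmetry the centroid is at mid-width, x̄ = 5.6 in.
Transfer each piece to the centroidal y-axis using Ī + A·d² with d = x − 5.6:
  plate: d = 0 in → contributes +210.74 in⁴
  hole 1: d = -2.8 in → contributes −0.98646 in⁴
  hole 2: d = 0 in → contributes −0.0012566 in⁴
  hole 3: d = 2.8 in → contributes −0.98646 in⁴
Total I = 208.77 in⁴.

Iy ≈ 209 in⁴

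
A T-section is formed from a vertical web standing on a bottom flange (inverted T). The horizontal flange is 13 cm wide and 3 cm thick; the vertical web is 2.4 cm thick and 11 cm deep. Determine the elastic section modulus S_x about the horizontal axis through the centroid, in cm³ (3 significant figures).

Split into non-overlapping primitives; take the origin at the lower-left of the bounding box.
Flange: 13 × 3, A = 39 cm², y = 1.5 cm, Ī = 29.25 cm⁴.
Web: 2.4 × 11, A = 26.4 cm², y = 8.5 cm, Ī = 266.2 cm⁴.
Centroid: ȳ = ΣA·y / ΣA = 4.3257 cm.
Transfer each piece to the horizontal axis through the centroid using Ī + A·d² with d = y − 4.3257:
  flange: d = -2.8257 cm → contributes +340.65 cm⁴
  web: d = 4.1743 cm → contributes +726.22 cm⁴
Total I = 1066.9 cm⁴.
Extreme fibre distance c = 9.6743 cm; S = I/c = 110.28 cm³.

S_x ≈ 110 cm³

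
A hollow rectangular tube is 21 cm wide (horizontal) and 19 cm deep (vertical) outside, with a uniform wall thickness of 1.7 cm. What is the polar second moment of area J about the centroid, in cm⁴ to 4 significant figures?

J ≈ 1.401 × 10⁴ cm⁴

Decompose the section into non-overlapping parts with the origin at the bottom-left of its bounding rectangle.
Outer rectangle: 21 × 19, A = 399 cm², y = 9.5 cm, Ī = 12003.3 cm⁴.
Inner void (subtracted): 17.6 × 15.6, A = 274.56 cm², y = 9.5 cm, Ī = 5568.08 cm⁴.
By symmetry the centroid is at mid-height, ȳ = 9.5 cm.
All pieces are centred on the centroidal x-axis, so I = ΣĪ (holes subtracted) = 6435.17 cm⁴.
Repeating about the centroidal y-axis gives I_y = 7575.94 cm⁴.
Polar second moment: J = I_x + I_y = 14011.1 cm⁴.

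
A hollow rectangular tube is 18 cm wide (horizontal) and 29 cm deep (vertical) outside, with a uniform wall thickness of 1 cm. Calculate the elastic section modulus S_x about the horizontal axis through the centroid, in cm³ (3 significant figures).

Break the section into simple shapes (no overlaps), measuring from the bottom-left corner of the bounding box.
Outer rectangle: 18 × 29, A = 522 cm², y = 14.5 cm, Ī = 36 584 cm⁴.
Inner void (subtracted): 16 × 27, A = 432 cm², y = 14.5 cm, Ī = 26 244 cm⁴.
By symmetry the centroid is at mid-height, ȳ = 14.5 cm.
All pieces are centred on the horizontal axis through the centroid, so I = ΣĪ (holes subtracted) = 10 340 cm⁴.
Extreme fibre distance c = 14.5 cm; S = I/c = 713.07 cm³.

S_x ≈ 713 cm³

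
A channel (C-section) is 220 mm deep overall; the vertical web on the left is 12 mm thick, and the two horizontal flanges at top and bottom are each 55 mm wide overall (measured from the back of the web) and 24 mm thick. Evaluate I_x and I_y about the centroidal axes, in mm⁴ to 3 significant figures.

Treat the section as a set of non-overlapping primitives; coordinates are from the bounding-box lower-left.
Web: 12 × 220, A = 2 640 mm², y = 110 mm, Ī = 10 648 000 mm⁴.
Top flange (beyond web): 43 × 24, A = 1 032 mm², y = 208 mm, Ī = 49 536 mm⁴.
Bottom flange (beyond web): 43 × 24, A = 1 032 mm², y = 12 mm, Ī = 49 536 mm⁴.
By symmetry the centroid is at mid-height, ȳ = 110 mm.
Transfer each piece to the centroidal x-axis using Ī + A·d² with d = y − 110:
  web: d = 0 mm → contributes +10 648 000 mm⁴
  top flange (beyond web): d = 98 mm → contributes +9 960 864 mm⁴
  bottom flange (beyond web): d = -98 mm → contributes +9 960 864 mm⁴
Total I = 30 569 728 mm⁴.
For the y-axis: x̄ = 18.066 mm.
Repeating about the centroidal y-axis gives I_y = 1 225 723 mm⁴.

I_x ≈ 3.06 × 10⁷ mm⁴, I_y ≈ 1.23 × 10⁶ mm⁴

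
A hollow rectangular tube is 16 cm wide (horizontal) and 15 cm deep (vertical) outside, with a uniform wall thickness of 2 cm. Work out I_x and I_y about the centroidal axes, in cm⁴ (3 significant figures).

I_x ≈ 3170 cm⁴, I_y ≈ 3540 cm⁴

Treat the section as a set of non-overlapping primitives; coordinates are from the bounding-box lower-left.
Outer rectangle: 16 × 15, A = 240 cm², y = 7.5 cm, Ī = 4 500 cm⁴.
Inner void (subtracted): 12 × 11, A = 132 cm², y = 7.5 cm, Ī = 1 331 cm⁴.
By symmetry the centroid is at mid-height, ȳ = 7.5 cm.
All pieces are centred on the centroidal x-axis, so I = ΣĪ (holes subtracted) = 3 169 cm⁴.
Repeating about the centroidal y-axis gives I_y = 3 536 cm⁴.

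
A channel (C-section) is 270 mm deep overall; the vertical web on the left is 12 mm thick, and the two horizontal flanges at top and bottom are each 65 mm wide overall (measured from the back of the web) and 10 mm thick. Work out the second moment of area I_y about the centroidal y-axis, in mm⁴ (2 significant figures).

Split into non-overlapping primitives; take the origin at the lower-left of the bounding box.
Web: 12 × 270, A = 3 240 mm², x = 6 mm, Ī = 38 880 mm⁴.
Top flange (beyond web): 53 × 10, A = 530 mm², x = 38.5 mm, Ī = 124 064 mm⁴.
Bottom flange (beyond web): 53 × 10, A = 530 mm², x = 38.5 mm, Ī = 124 064 mm⁴.
Centroid: x̄ = ΣA·x / ΣA = 14.01 mm.
Transfer each piece to the centroidal y-axis using Ī + A·d² with d = x − 14.01:
  web: d = -8.012 mm → contributes +246 843 mm⁴
  top flange (beyond web): d = 24.49 mm → contributes +441 895 mm⁴
  bottom flange (beyond web): d = 24.49 mm → contributes +441 895 mm⁴
Total I = 1 130 633 mm⁴.

I_y ≈ 1.1 × 10⁶ mm⁴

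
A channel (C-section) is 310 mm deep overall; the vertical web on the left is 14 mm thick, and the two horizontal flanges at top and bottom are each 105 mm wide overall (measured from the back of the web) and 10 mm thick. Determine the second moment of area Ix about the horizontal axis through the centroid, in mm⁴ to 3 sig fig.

Break the section into simple shapes (no overlaps), measuring from the bottom-left corner of the bounding box.
Web: 14 × 310, A = 4 340 mm², y = 155 mm, Ī = 34 756 167 mm⁴.
Top flange (beyond web): 91 × 10, A = 910 mm², y = 305 mm, Ī = 7583.3 mm⁴.
Bottom flange (beyond web): 91 × 10, A = 910 mm², y = 5 mm, Ī = 7583.3 mm⁴.
By symmetry the centroid is at mid-height, ȳ = 155 mm.
Transfer each piece to the horizontal axis through the centroid using Ī + A·d² with d = y − 155:
  web: d = 0 mm → contributes +34 756 167 mm⁴
  top flange (beyond web): d = 150 mm → contributes +20 482 583 mm⁴
  bottom flange (beyond web): d = -150 mm → contributes +20 482 583 mm⁴
Total I = 75 721 333 mm⁴.

Ix ≈ 7.57 × 10⁷ mm⁴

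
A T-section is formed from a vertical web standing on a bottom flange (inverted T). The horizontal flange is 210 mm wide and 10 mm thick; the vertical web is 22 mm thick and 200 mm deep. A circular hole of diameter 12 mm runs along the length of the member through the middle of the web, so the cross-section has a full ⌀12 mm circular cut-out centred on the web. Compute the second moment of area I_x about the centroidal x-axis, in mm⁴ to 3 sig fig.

I_x ≈ 3.02 × 10⁷ mm⁴

Split into non-overlapping primitives; take the origin at the lower-left of the bounding box.
Flange: 210 × 10, A = 2 100 mm², y = 5 mm, Ī = 17 500 mm⁴.
Web: 22 × 200, A = 4 400 mm², y = 110 mm, Ī = 14 666 667 mm⁴.
Hole (subtracted): ⌀12, A = 113.1 mm², y = 110 mm, Ī = 1017.9 mm⁴.
Centroid: ȳ = ΣA·y / ΣA = 75.476 mm.
Transfer each piece to the centroidal x-axis using Ī + A·d² with d = y − 75.476:
  flange: d = -70.476 mm → contributes +10 447 986 mm⁴
  web: d = 34.524 mm → contributes +19 910 988 mm⁴
  hole: d = 34.524 mm → contributes −135 818 mm⁴
Total I = 30 223 156 mm⁴.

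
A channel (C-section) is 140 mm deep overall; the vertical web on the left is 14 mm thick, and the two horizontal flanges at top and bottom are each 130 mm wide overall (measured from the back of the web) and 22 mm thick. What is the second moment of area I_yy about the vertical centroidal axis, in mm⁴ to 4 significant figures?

Treat the section as a set of non-overlapping primitives; coordinates are from the bounding-box lower-left.
Web: 14 × 140, A = 1 960 mm², x = 7 mm, Ī = 32013.3 mm⁴.
Top flange (beyond web): 116 × 22, A = 2 552 mm², x = 72 mm, Ī = 2 861 643 mm⁴.
Bottom flange (beyond web): 116 × 22, A = 2 552 mm², x = 72 mm, Ī = 2 861 643 mm⁴.
Centroid: x̄ = ΣA·x / ΣA = 53.9649 mm.
Transfer each piece to the vertical centroidal axis using Ī + A·d² with d = x − 53.9649:
  web: d = -46.9649 mm → contributes +4 355 188 mm⁴
  top flange (beyond web): d = 18.0351 mm → contributes +3 691 719 mm⁴
  bottom flange (beyond web): d = 18.0351 mm → contributes +3 691 719 mm⁴
Total I = 11 738 626 mm⁴.

I_yy ≈ 1.174 × 10⁷ mm⁴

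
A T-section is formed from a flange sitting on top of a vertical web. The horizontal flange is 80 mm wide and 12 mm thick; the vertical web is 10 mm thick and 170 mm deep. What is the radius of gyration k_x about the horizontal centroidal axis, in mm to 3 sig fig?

Treat the section as a set of non-overlapping primitives; coordinates are from the bounding-box lower-left.
Flange: 80 × 12, A = 960 mm², y = 176 mm, Ī = 11 520 mm⁴.
Web: 10 × 170, A = 1 700 mm², y = 85 mm, Ī = 4 094 167 mm⁴.
Centroid: ȳ = ΣA·y / ΣA = 117.84 mm.
Transfer each piece to the horizontal centroidal axis using Ī + A·d² with d = y − 117.84:
  flange: d = 58.158 mm → contributes +3 258 567 mm⁴
  web: d = -32.842 mm → contributes +5 927 793 mm⁴
Total I = 9 186 360 mm⁴.
Radius of gyration: k = √(I/A) = √(9 186 360 / 2 660) = 58.767 mm.

k_x ≈ 58.8 mm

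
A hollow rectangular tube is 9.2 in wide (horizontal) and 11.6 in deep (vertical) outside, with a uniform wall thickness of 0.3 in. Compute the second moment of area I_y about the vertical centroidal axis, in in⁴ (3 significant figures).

Treat the section as a set of non-overlapping primitives; coordinates are from the bounding-box lower-left.
Outer rectangle: 9.2 × 11.6, A = 106.72 in², x = 4.6 in, Ī = 752.73 in⁴.
Inner void (subtracted): 8.6 × 11, A = 94.6 in², x = 4.6 in, Ī = 583.05 in⁴.
By symmetry the centroid is at mid-width, x̄ = 4.6 in.
All pieces are centred on the vertical centroidal axis, so I = ΣĪ (holes subtracted) = 169.68 in⁴.

I_y ≈ 170 in⁴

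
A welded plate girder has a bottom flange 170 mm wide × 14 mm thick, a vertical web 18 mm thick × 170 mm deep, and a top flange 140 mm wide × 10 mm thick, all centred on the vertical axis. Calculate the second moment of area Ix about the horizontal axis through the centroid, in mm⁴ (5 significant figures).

Split into non-overlapping primitives; take the origin at the lower-left of the bounding box.
Bottom plate: 170 × 14, A = 2 380 mm², y = 7 mm, Ī = 38873.33 mm⁴.
Web plate: 18 × 170, A = 3 060 mm², y = 99 mm, Ī = 7 369 500 mm⁴.
Top plate: 140 × 10, A = 1 400 mm², y = 189 mm, Ī = 11666.67 mm⁴.
Centroid: ȳ = ΣA·y / ΣA = 85.40936 mm.
Transfer each piece to the horizontal axis through the centroid using Ī + A·d² with d = y − 85.40936:
  bottom plate: d = -78.40936 mm → contributes +14 671 178 mm⁴
  web plate: d = 13.59064 mm → contributes +7 934 699 mm⁴
  top plate: d = 103.5906 mm → contributes +15 035 097 mm⁴
Total I = 37 640 974 mm⁴.

Ix ≈ 3.7641 × 10⁷ mm⁴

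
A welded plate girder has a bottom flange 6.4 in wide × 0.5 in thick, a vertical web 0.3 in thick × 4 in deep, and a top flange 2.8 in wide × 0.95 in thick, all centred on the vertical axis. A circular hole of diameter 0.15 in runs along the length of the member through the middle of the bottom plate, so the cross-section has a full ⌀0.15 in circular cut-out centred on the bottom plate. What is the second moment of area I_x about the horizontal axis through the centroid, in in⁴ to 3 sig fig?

Treat the section as a set of non-overlapping primitives; coordinates are from the bounding-box lower-left.
Bottom plate: 6.4 × 0.5, A = 3.2 in², y = 0.25 in, Ī = 0.066667 in⁴.
Web plate: 0.3 × 4, A = 1.2 in², y = 2.5 in, Ī = 1.6 in⁴.
Top plate: 2.8 × 0.95, A = 2.66 in², y = 4.975 in, Ī = 0.20005 in⁴.
Hole (subtracted): ⌀0.15, A = 0.017671 in², y = 0.25 in, Ī = 0.00002485 in⁴.
Centroid: ȳ = ΣA·y / ΣA = 2.4181 in.
Transfer each piece to the horizontal axis through the centroid using Ī + A·d² with d = y − 2.4181:
  bottom plate: d = -2.1681 in → contributes +15.109 in⁴
  web plate: d = 0.081896 in → contributes +1.608 in⁴
  top plate: d = 2.5569 in → contributes +17.59 in⁴
  hole: d = -2.1681 in → contributes −0.083093 in⁴
Total I = 34.224 in⁴.

I_x ≈ 34.2 in⁴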